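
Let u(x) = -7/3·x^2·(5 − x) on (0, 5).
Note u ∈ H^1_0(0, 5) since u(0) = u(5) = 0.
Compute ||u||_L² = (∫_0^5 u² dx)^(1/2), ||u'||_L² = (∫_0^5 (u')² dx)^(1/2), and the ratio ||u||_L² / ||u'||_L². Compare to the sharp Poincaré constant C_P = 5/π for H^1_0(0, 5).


||u||_L² / ||u'||_L² = 5*sqrt(14)/14 < C_P = 5/π.

u(x) = -7/3·x^2·(5 − x), so u'(x) = 7*x*(3*x - 10)/3.
u(x) = -7/3·x^2·(5 − x) vanishes at x = 0 and x = 5, so u ∈ H^1_0(0, 5). Differentiate via the product rule and integrate the resulting polynomials term by term.
  ∫_0^5 u² dx = ∫_0^5 (49*x^6/9 - 490*x^5/9 + 1225*x^4/9) dx. Term by term:
    ∫_0^5 49*x^6/9 dx = 546875/9;  ∫_0^5 -490*x^5/9 dx = -3828125/27;  ∫_0^5 1225*x^4/9 dx = 765625/9.
  Sum: 546875/9 − 3828125/27 + 765625/9 = 109375/27.
  ∫_0^5 (u')² dx = ∫_0^5 (49*x^4 - 980*x^3/3 + 4900*x^2/9) dx. Term by term:
    ∫_0^5 49*x^4 dx = 30625;  ∫_0^5 -980*x^3/3 dx = -153125/3;  ∫_0^5 4900*x^2/9 dx = 612500/27.
  Sum: 30625 − 153125/3 + 612500/27 = 61250/27.
∫_0^5 u² dx = 109375/27, so ||u||_L² = 125*sqrt(21)/9.
∫_0^5 (u')² dx = 61250/27, so ||u'||_L² = 175*sqrt(6)/9.
Ratio ||u||_L² / ||u'||_L² = 5*sqrt(14)/14.
Sharp Poincaré constant on H^1_0(0, 5) is C_P = L/π = 5/π, achieved by sin(π/5·x).
A polynomial bump cannot attain the sharp Poincaré constant (only the first sine eigenfunction does), so the ratio is strictly less than C_P, consistent with ||u||_L² ≤ C_P ||u'||_L².


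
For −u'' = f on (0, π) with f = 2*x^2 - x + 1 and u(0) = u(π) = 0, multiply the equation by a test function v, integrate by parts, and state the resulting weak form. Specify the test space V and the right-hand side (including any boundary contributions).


V = H^1_0(0, π) (so v(0) = v(π) = 0); weak form: ∫_0^π u'v' dx = ∫_0^π (2*x^2 - x + 1) v dx for all v ∈ V.

Multiply both sides by a test function v and integrate from 0 to π:
  ∫_0^π −u''(x) v(x) dx = ∫_0^π f(x) v(x) dx.
Integrate the LHS by parts once:
  ∫_0^π −u'' v dx = −[u'(x) v(x)]_0^π + ∫_0^π u'(x) v'(x) dx.
Thus ∫_0^π u'(x) v'(x) dx = ∫_0^π f(x) v(x) dx + [u'(x) v(x)]_0^π.
Choose V so that boundary terms are either known or forced to vanish.
u is Dirichlet: u(0) = u(π) = 0. Let V = H^1_0(0, π); then v(0) = v(π) = 0, and [u' v]_0^π = 0.
Weak formulation: find u (satisfying any essential BC) such that ∫_0^π u'(x) v'(x) dx = ∫_0^π f v dx for all v ∈ V.
Substituting f(x) = 2*x^2 - x + 1, the right-hand side is ∫_0^π (2*x^2 - x + 1) v dx.


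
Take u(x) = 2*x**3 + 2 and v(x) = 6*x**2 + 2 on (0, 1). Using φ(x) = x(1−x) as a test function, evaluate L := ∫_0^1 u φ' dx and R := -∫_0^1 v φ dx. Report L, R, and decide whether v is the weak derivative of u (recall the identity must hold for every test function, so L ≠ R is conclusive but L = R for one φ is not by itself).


LHS = -3/10, RHS = -19/30. No, v is not the weak derivative of u.

u(x) = 2*x**3 + 2, classical derivative u'(x) = 6*x**2.
φ(x) = x(1−x), so φ'(x) = 1 - 2*x.
Note φ(0) = φ(1) = 0, so the boundary term u·φ vanishes.
LHS = ∫_0^1 u(x) φ'(x) dx = ∫_0^1 (-4*x^4 + 2*x^3 - 4*x + 2) dx. Term by term:
  ∫_0^1 -4*x^4 dx = -4/5;  ∫_0^1 2*x^3 dx = 1/2;  ∫_0^1 -4*x dx = -2;
  ∫_0^1 2 dx = 2.
Sum: -4/5 + 1/2 − 2 + 2 = -3/10.
So LHS = -3/10.
∫_0^1 v(x) φ(x) dx = ∫_0^1 (-6*x^4 + 6*x^3 - 2*x^2 + 2*x) dx. Term by term:
  ∫_0^1 -6*x^4 dx = -6/5;  ∫_0^1 6*x^3 dx = 3/2;  ∫_0^1 -2*x^2 dx = -2/3;
  ∫_0^1 2*x dx = 1.
Sum: -6/5 + 3/2 − 2/3 + 1 = 19/30.
So RHS = -∫_0^1 v(x) φ(x) dx = -19/30.
LHS − RHS = 1/3 ≠ 0, so the identity fails.
(For a valid weak derivative the identity must hold for EVERY test function, in particular this one. The failure shows v is NOT the weak derivative of u.)
Correct weak derivative would be u'(x) = 6*x**2.


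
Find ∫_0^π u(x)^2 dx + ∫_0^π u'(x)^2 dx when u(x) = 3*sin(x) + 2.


||u||_{H^1(0,π)}^2 = 24 + 13*π

u'(x) = 3*cos(x).
Expand u² and (u')² and integrate term by term on (0, π), using: for integers n ≥ 1, ∫_0^π sin²(nx) dx = ∫_0^π cos²(nx) dx = π/2; for n ≠ n', ∫_0^π sin(nx)sin(n'x) dx = ∫_0^π cos(nx)cos(n'x) dx = 0; and by product-to-sum, ∫_0^π sin(nx)cos(n'x) dx = ½∫_0^π [sin((n+n')x) + sin((n−n')x)] dx, which is 0 when n+n' is even and 2n/(n²−n'²) when n+n' is odd (it need not vanish on (0, π)). For the constant mode: ∫_0^π 1 dx = π, ∫_0^π cos(nx) dx = 0, ∫_0^π sin(nx) dx = (1−(−1)^n)/n.
  u² squared terms: (2)²·∫1 dx = 4·π = 4*π;  (3)²·∫sin(x)² dx = 9·π/2 = 9*π/2.
  u² cross terms: 2·(2)·(3)·∫1·sin(x) dx = 12·(2) = 24.
  So ∫_0^π u² dx = 4*π + 9*π/2 + 24 = 24 + 17*π/2.
  (u')² squared terms: (3)²·∫cos(x)² dx = 9·π/2 = 9*π/2.
  So ∫_0^π (u')² dx = 9*π/2.
||u||_{H^1}^2 = (24 + 17*π/2) + (9*π/2) = 24 + 13*π.


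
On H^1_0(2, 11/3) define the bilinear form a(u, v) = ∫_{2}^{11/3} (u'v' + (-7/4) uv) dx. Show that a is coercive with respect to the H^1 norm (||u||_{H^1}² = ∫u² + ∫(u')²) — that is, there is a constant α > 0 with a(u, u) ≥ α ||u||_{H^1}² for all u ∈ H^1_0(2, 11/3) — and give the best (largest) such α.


α = (-175 + 36*π^2)/(4*(25 + 9*π^2))

Coercivity of a(·,·) on H^1_0(2, 11/3) means a(u, u) ≥ α ||u||_{H^1}² for every u ∈ H^1_0.
The interval has length L = 5/3, and Poincaré/coercivity depend only on L. Here a(u, u) = ∫(u')² + (-7/4)·∫u².
Here c = -7/4 < 0 with |c| < (π/L)² = 9*π^2/25, so coercivity still holds. The condition a(u,u) ≥ α||u||_{H^1}² reads (1−α)∫(u')² ≥ (α−c)∫u². Any admissible α is ≤ 1 (rapidly oscillating u have ∫u²/∫(u')² → 0), and α = 1 would force 0 ≥ (1−c)∫u², impossible since c < 1; so 1−α > 0. By the sharp Poincaré inequality on H^1_0 of an interval of length L, ∫(u')² ≥ (π/L)²∫u² with equality for the first sine mode sin(π(x−x₀)/L) (x₀ the left endpoint), so the inequality holds for all u iff (1−α)(π/L)² ≥ α − c, i.e. α ≤ ((π/L)² + c)/((π/L)² + 1) = (1 + c(L/π)²)/(1 + (L/π)²). (Direct route, valid since c ≤ 0: Poincaré gives c∫u² ≥ c(L/π)²∫(u')², so a(u,u) ≥ (1 + c(L/π)²)∫(u')², while ||u||_{H^1}² ≤ (1 + (L/π)²)∫(u')²; dividing yields the same α.) With (π/L)² = 9*π^2/25 and c = -7/4, the largest admissible constant is α = ((π/L)² + c)/((π/L)² + 1).
Simplifying, α = (-175 + 36*π^2)/(4*(25 + 9*π^2)).


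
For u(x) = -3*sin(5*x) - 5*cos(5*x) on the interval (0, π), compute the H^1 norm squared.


||u||_{H^1(0,π)}^2 = 442*π

u'(x) = 25*sin(5*x) - 15*cos(5*x).
Expand u² and (u')² and integrate term by term on (0, π), using: for integers n ≥ 1, ∫_0^π sin²(nx) dx = ∫_0^π cos²(nx) dx = π/2; for n ≠ n', ∫_0^π sin(nx)sin(n'x) dx = ∫_0^π cos(nx)cos(n'x) dx = 0; and by product-to-sum, ∫_0^π sin(nx)cos(n'x) dx = ½∫_0^π [sin((n+n')x) + sin((n−n')x)] dx, which is 0 when n+n' is even and 2n/(n²−n'²) when n+n' is odd (it need not vanish on (0, π)).
  u² squared terms: (-5)²·∫cos(5x)² dx = 25·π/2 = 25*π/2;  (-3)²·∫sin(5x)² dx = 9·π/2 = 9*π/2.
  u² cross terms: 2·(-5)·(-3)·∫cos(5x)·sin(5x) dx = 30·(0) = 0.
  So ∫_0^π u² dx = 25*π/2 + 9*π/2 + 0 = 17*π.
  (u')² squared terms: (-15)²·∫cos(5x)² dx = 225·π/2 = 225*π/2;  (25)²·∫sin(5x)² dx = 625·π/2 = 625*π/2.
  (u')² cross terms: 2·(-15)·(25)·∫cos(5x)·sin(5x) dx = -750·(0) = 0.
  So ∫_0^π (u')² dx = 225*π/2 + 625*π/2 + 0 = 425*π.
||u||_{H^1}^2 = (17*π) + (425*π) = 442*π.


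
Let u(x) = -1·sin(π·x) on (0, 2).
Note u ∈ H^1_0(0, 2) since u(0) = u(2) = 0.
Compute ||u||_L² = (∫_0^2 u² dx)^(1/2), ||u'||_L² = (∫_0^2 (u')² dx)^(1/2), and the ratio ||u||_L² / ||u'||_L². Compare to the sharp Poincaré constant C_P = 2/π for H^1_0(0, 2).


||u||_L² / ||u'||_L² = 1/π < C_P = 2/π.

u(x) = -1·sin(π·x), so u'(x) = -π*cos(π*x).
Writing u(x) = A·sin(kπx/L) with A = -1 and k = 2, use ∫_0^L sin²(kπx/L) dx = L/2 and ∫_0^L cos²(kπx/L) dx = L/2.
u² = 1·sin²(π·x) and (u')² = π^2·cos²(π·x), and each of sin², cos² integrates to L/2 = 1 over (0, 2).
∫_0^2 u² dx = 1, so ||u||_L² = 1.
∫_0^2 (u')² dx = π^2, so ||u'||_L² = π.
Ratio ||u||_L² / ||u'||_L² = 1/π.
Sharp Poincaré constant on H^1_0(0, 2) is C_P = L/π = 2/π, achieved by sin(π/2·x).
This is the k = 2 harmonic; the ratio L/(kπ) is strictly less than C_P = L/π, consistent with the sharp inequality ||u||_L² ≤ C_P ||u'||_L².


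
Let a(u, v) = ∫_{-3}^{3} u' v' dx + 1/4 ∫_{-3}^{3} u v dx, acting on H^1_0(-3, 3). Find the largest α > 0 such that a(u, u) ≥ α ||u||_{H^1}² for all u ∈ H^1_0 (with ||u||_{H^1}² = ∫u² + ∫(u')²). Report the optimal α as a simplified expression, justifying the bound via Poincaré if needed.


α = (9 + π^2)/(π^2 + 36)

Coercivity of a(·,·) on H^1_0(-3, 3) means a(u, u) ≥ α ||u||_{H^1}² for every u ∈ H^1_0.
The interval has length L = 6, and Poincaré/coercivity depend only on L. Here a(u, u) = ∫(u')² + (1/4)·∫u².
Here 0 < c = 1/4 < 1. The condition a(u,u) ≥ α||u||_{H^1}² reads (1−α)∫(u')² ≥ (α−c)∫u². Any admissible α is ≤ 1 (rapidly oscillating u have ∫u²/∫(u')² → 0), and α = 1 would force 0 ≥ (1−c)∫u², impossible since c < 1; so 1−α > 0. By the sharp Poincaré inequality on H^1_0 of an interval of length L, ∫(u')² ≥ (π/L)²∫u² with equality for the first sine mode sin(π(x−x₀)/L) (x₀ the left endpoint), so the inequality holds for all u iff (1−α)(π/L)² ≥ α − c, i.e. α ≤ ((π/L)² + c)/((π/L)² + 1) = (1 + c(L/π)²)/(1 + (L/π)²). With (π/L)² = π^2/36 and c = 1/4, the largest admissible constant is α = ((π/L)² + c)/((π/L)² + 1).
Simplifying, α = (9 + π^2)/(π^2 + 36).


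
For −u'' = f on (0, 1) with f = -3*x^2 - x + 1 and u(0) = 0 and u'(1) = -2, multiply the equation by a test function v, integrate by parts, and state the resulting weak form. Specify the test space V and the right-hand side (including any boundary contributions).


V = {v ∈ H^1(0, 1) : v(0) = 0} (test functions vanish at x = 0 where u is specified); weak form: ∫_0^1 u'v' dx = ∫_0^1 (-3*x^2 - x + 1) v dx − 2·v(1) for all v ∈ V.

Multiply both sides by a test function v and integrate from 0 to 1:
  ∫_0^1 −u''(x) v(x) dx = ∫_0^1 f(x) v(x) dx.
Integrate the LHS by parts once:
  ∫_0^1 −u'' v dx = −[u'(x) v(x)]_0^1 + ∫_0^1 u'(x) v'(x) dx.
Thus ∫_0^1 u'(x) v'(x) dx = ∫_0^1 f(x) v(x) dx + [u'(x) v(x)]_0^1.
Choose V so that boundary terms are either known or forced to vanish.
Mixed BC: u(0) = 0 (Dirichlet) and u'(1) = -2 (Neumann). Define V = {v ∈ H^1(0, 1) : v(0) = 0}. Then [u' v]_0^1 = u'(1)·v(1) − u'(0)·0 = − 2·v(1).
Weak formulation: find u (satisfying any essential BC) such that ∫_0^1 u'(x) v'(x) dx = ∫_0^1 f v dx − 2·v(1) for all v ∈ V (Dirichlet at 0 absorbed into V; Neumann datum at x = 1 contributes the boundary term).
Substituting f(x) = -3*x^2 - x + 1, the right-hand side is ∫_0^1 (-3*x^2 - x + 1) v dx − 2·v(1).


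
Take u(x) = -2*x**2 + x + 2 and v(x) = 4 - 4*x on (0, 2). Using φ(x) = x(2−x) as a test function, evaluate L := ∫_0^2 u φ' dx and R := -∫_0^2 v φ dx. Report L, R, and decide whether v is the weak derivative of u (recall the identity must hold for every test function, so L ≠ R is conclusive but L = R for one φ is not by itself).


LHS = 4, RHS = 0. No, v is not the weak derivative of u.

u(x) = -2*x**2 + x + 2, classical derivative u'(x) = 1 - 4*x.
φ(x) = x(2−x), so φ'(x) = 2 - 2*x.
Note φ(0) = φ(2) = 0, so the boundary term u·φ vanishes.
LHS = ∫_0^2 u(x) φ'(x) dx = ∫_0^2 (4*x^3 - 6*x^2 - 2*x + 4) dx. Term by term:
  ∫_0^2 4*x^3 dx = 16;  ∫_0^2 -6*x^2 dx = -16;  ∫_0^2 -2*x dx = -4;
  ∫_0^2 4 dx = 8.
Sum: 16 − 16 − 4 + 8 = 4.
So LHS = 4.
∫_0^2 v(x) φ(x) dx = ∫_0^2 (4*x^3 - 12*x^2 + 8*x) dx. Term by term:
  ∫_0^2 4*x^3 dx = 16;  ∫_0^2 -12*x^2 dx = -32;  ∫_0^2 8*x dx = 16.
Sum: 16 − 32 + 16 = 0.
So RHS = -∫_0^2 v(x) φ(x) dx = 0.
LHS − RHS = 4 ≠ 0, so the identity fails.
(For a valid weak derivative the identity must hold for EVERY test function, in particular this one. The failure shows v is NOT the weak derivative of u.)
Correct weak derivative would be u'(x) = 1 - 4*x.


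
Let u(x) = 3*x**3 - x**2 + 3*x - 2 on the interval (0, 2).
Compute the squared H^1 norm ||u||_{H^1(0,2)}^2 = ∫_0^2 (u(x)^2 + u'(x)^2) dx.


||u||_{H^1}^2 = 14530/21

The H^1 norm (squared) on an interval (0, L) is
  ||u||_{H^1}^2 = ∫_0^L u(x)^2 dx + ∫_0^L u'(x)^2 dx.
Compute u'(x) = 9*x**2 - 2*x + 3.
Then u(x)^2 = 9*x**6 - 6*x**5 + 19*x**4 - 18*x**3 + 13*x**2 - 12*x + 4 and u'(x)^2 = 81*x**4 - 36*x**3 + 58*x**2 - 12*x + 9.
Integrate each monomial from 0 to 2 using ∫_0^2 c·x^n dx = c·2^(n+1)/(n+1):
  ∫_0^2 u(x)^2 dx = ∫_0^2 (9*x^6 - 6*x^5 + 19*x^4 - 18*x^3 + 13*x^2 - 12*x + 4) dx. Term by term:
    ∫_0^2 9*x^6 dx = 1152/7;  ∫_0^2 -6*x^5 dx = -64;  ∫_0^2 19*x^4 dx = 608/5;
    ∫_0^2 -18*x^3 dx = -72;  ∫_0^2 13*x^2 dx = 104/3;  ∫_0^2 -12*x dx = -24;
    ∫_0^2 4 dx = 8.
  Sum: 1152/7 − 64 + 608/5 − 72 + 104/3 − 24 + 8 = 17728/105.
  ∫_0^2 u'(x)^2 dx = ∫_0^2 (81*x^4 - 36*x^3 + 58*x^2 - 12*x + 9) dx. Term by term:
    ∫_0^2 81*x^4 dx = 2592/5;  ∫_0^2 -36*x^3 dx = -144;  ∫_0^2 58*x^2 dx = 464/3;
    ∫_0^2 -12*x dx = -24;  ∫_0^2 9 dx = 18.
  Sum: 2592/5 − 144 + 464/3 − 24 + 18 = 7846/15.
Adding: ||u||_{H^1}^2 = 17728/105 + 7846/15 = 14530/21.


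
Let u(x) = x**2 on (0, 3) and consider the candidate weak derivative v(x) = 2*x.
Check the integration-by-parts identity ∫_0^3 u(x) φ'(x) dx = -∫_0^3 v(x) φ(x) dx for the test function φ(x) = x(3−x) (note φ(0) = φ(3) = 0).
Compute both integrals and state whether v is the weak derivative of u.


LHS = -27/2, RHS = -27/2. Yes, v = u' weakly.

u(x) = x**2, classical derivative u'(x) = 2*x.
φ(x) = x(3−x), so φ'(x) = 3 - 2*x.
Note φ(0) = φ(3) = 0, so the boundary term u·φ vanishes.
LHS = ∫_0^3 u(x) φ'(x) dx = ∫_0^3 (-2*x^3 + 3*x^2) dx. Term by term:
  ∫_0^3 -2*x^3 dx = -81/2;  ∫_0^3 3*x^2 dx = 27.
Sum: -81/2 + 27 = -27/2.
So LHS = -27/2.
∫_0^3 v(x) φ(x) dx = ∫_0^3 (-2*x^3 + 6*x^2) dx. Term by term:
  ∫_0^3 -2*x^3 dx = -81/2;  ∫_0^3 6*x^2 dx = 54.
Sum: -81/2 + 54 = 27/2.
So RHS = -∫_0^3 v(x) φ(x) dx = -27/2.
LHS = RHS, so the identity holds for this test φ.
Moreover u is smooth here and v(x) = u'(x) = 2*x pointwise, so the identity holds for every test function. Hence v is the weak derivative of u.


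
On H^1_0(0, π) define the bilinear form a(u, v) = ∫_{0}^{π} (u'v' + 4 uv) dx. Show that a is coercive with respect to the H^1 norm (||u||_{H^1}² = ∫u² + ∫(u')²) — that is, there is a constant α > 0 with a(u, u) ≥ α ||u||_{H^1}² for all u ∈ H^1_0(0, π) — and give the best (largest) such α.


α = 1

Coercivity of a(·,·) on H^1_0(0, π) means a(u, u) ≥ α ||u||_{H^1}² for every u ∈ H^1_0.
The interval has length L = π, and Poincaré/coercivity depend only on L. Here a(u, u) = ∫(u')² + (4)·∫u².
Here c = 4 ≥ 1, so a(u,u) = ∫(u')² + c∫u² ≥ ∫(u')² + ∫u² = ||u||_{H^1}², i.e. α = 1 works. No larger α is possible: a(u,u) ≥ α||u||_{H^1}² means (1−α)∫(u')² ≥ (α−c)∫u², and for the modes u_n = sin(nπ(x−x₀)/L) (x₀ the left endpoint) one has ∫u_n²/∫(u_n')² = (L/(nπ))² → 0, so a(u_n,u_n)/||u_n||_{H^1}² → 1. Hence the optimal constant is α = 1.
Therefore α = 1.


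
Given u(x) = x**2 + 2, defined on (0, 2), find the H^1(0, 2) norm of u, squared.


||u||_{H^1}^2 = 536/15

The H^1 norm (squared) on an interval (0, L) is
  ||u||_{H^1}^2 = ∫_0^L u(x)^2 dx + ∫_0^L u'(x)^2 dx.
Compute u'(x) = 2*x.
Then u(x)^2 = x**4 + 4*x**2 + 4 and u'(x)^2 = 4*x**2.
Integrate each monomial from 0 to 2 using ∫_0^2 c·x^n dx = c·2^(n+1)/(n+1):
  ∫_0^2 u(x)^2 dx = ∫_0^2 (x^4 + 4*x^2 + 4) dx. Term by term:
    ∫_0^2 x^4 dx = 32/5;  ∫_0^2 4*x^2 dx = 32/3;  ∫_0^2 4 dx = 8.
  Sum: 32/5 + 32/3 + 8 = 376/15.
  ∫_0^2 u'(x)^2 dx = ∫_0^2 (4*x^2) dx. Term by term:
    ∫_0^2 4*x^2 dx = 32/3.
Adding: ||u||_{H^1}^2 = 376/15 + 32/3 = 536/15.


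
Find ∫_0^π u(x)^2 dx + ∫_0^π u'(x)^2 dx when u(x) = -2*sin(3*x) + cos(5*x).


||u||_{H^1(0,π)}^2 = 33*π

u'(x) = -5*sin(5*x) - 6*cos(3*x).
Expand u² and (u')² and integrate term by term on (0, π), using: for integers n ≥ 1, ∫_0^π sin²(nx) dx = ∫_0^π cos²(nx) dx = π/2; for n ≠ n', ∫_0^π sin(nx)sin(n'x) dx = ∫_0^π cos(nx)cos(n'x) dx = 0; and by product-to-sum, ∫_0^π sin(nx)cos(n'x) dx = ½∫_0^π [sin((n+n')x) + sin((n−n')x)] dx, which is 0 when n+n' is even and 2n/(n²−n'²) when n+n' is odd (it need not vanish on (0, π)).
  u² squared terms: (-2)²·∫sin(3x)² dx = 4·π/2 = 2*π;  (1)²·∫cos(5x)² dx = 1·π/2 = π/2.
  u² cross terms: 2·(-2)·(1)·∫sin(3x)·cos(5x) dx = -4·(0) = 0.
  So ∫_0^π u² dx = 2*π + π/2 + 0 = 5*π/2.
  (u')² squared terms: (-6)²·∫cos(3x)² dx = 36·π/2 = 18*π;  (-5)²·∫sin(5x)² dx = 25·π/2 = 25*π/2.
  (u')² cross terms: 2·(-6)·(-5)·∫cos(3x)·sin(5x) dx = 60·(0) = 0.
  So ∫_0^π (u')² dx = 18*π + 25*π/2 + 0 = 61*π/2.
||u||_{H^1}^2 = (5*π/2) + (61*π/2) = 33*π.


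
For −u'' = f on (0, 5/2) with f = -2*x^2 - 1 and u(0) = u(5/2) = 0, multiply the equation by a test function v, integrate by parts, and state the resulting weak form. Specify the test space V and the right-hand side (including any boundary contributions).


V = H^1_0(0, 5/2) (so v(0) = v(5/2) = 0); weak form: ∫_0^5/2 u'v' dx = ∫_0^5/2 (-2*x^2 - 1) v dx for all v ∈ V.

Multiply both sides by a test function v and integrate from 0 to 5/2:
  ∫_0^5/2 −u''(x) v(x) dx = ∫_0^5/2 f(x) v(x) dx.
Integrate the LHS by parts once:
  ∫_0^5/2 −u'' v dx = −[u'(x) v(x)]_0^5/2 + ∫_0^5/2 u'(x) v'(x) dx.
Thus ∫_0^5/2 u'(x) v'(x) dx = ∫_0^5/2 f(x) v(x) dx + [u'(x) v(x)]_0^5/2.
Choose V so that boundary terms are either known or forced to vanish.
u is Dirichlet: u(0) = u(5/2) = 0. Let V = H^1_0(0, 5/2); then v(0) = v(5/2) = 0, and [u' v]_0^5/2 = 0.
Weak formulation: find u (satisfying any essential BC) such that ∫_0^5/2 u'(x) v'(x) dx = ∫_0^5/2 f v dx for all v ∈ V.
Substituting f(x) = -2*x^2 - 1, the right-hand side is ∫_0^5/2 (-2*x^2 - 1) v dx.


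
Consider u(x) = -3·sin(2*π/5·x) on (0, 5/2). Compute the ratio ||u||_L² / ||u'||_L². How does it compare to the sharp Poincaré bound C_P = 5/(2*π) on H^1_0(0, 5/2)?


||u||_L² / ||u'||_L² = 5/(2*π) = C_P.

u(x) = -3·sin(2*π/5·x), so u'(x) = -6*π*cos(2*π*x/5)/5.
Writing u(x) = A·sin(kπx/L) with A = -3 and k = 1, use ∫_0^L sin²(kπx/L) dx = L/2 and ∫_0^L cos²(kπx/L) dx = L/2.
u² = 9·sin²(2*π/5·x) and (u')² = 36*π^2/25·cos²(2*π/5·x), and each of sin², cos² integrates to L/2 = 5/4 over (0, 5/2).
∫_0^5/2 u² dx = 45/4, so ||u||_L² = 3*sqrt(5)/2.
∫_0^5/2 (u')² dx = 9*π^2/5, so ||u'||_L² = 3*sqrt(5)*π/5.
Ratio ||u||_L² / ||u'||_L² = 5/(2*π).
Sharp Poincaré constant on H^1_0(0, 5/2) is C_P = L/π = 5/(2*π), achieved by sin(2*π/5·x).
This is the k = 1 eigenfunction (up to amplitude), so the ratio equals the sharp Poincaré constant exactly.


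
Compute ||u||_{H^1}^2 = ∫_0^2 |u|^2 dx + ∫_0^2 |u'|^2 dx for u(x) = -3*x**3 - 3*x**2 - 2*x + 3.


||u||_{H^1}^2 = 170314/105

The H^1 norm (squared) on an interval (0, L) is
  ||u||_{H^1}^2 = ∫_0^L u(x)^2 dx + ∫_0^L u'(x)^2 dx.
Compute u'(x) = -9*x**2 - 6*x - 2.
Then u(x)^2 = 9*x**6 + 18*x**5 + 21*x**4 - 6*x**3 - 14*x**2 - 12*x + 9 and u'(x)^2 = 81*x**4 + 108*x**3 + 72*x**2 + 24*x + 4.
Integrate each monomial from 0 to 2 using ∫_0^2 c·x^n dx = c·2^(n+1)/(n+1):
  ∫_0^2 u(x)^2 dx = ∫_0^2 (9*x^6 + 18*x^5 + 21*x^4 - 6*x^3 - 14*x^2 - 12*x + 9) dx. Term by term:
    ∫_0^2 9*x^6 dx = 1152/7;  ∫_0^2 18*x^5 dx = 192;  ∫_0^2 21*x^4 dx = 672/5;
    ∫_0^2 -6*x^3 dx = -24;  ∫_0^2 -14*x^2 dx = -112/3;  ∫_0^2 -12*x dx = -24;
    ∫_0^2 9 dx = 18.
  Sum: 1152/7 + 192 + 672/5 − 24 − 112/3 − 24 + 18 = 44482/105.
  ∫_0^2 u'(x)^2 dx = ∫_0^2 (81*x^4 + 108*x^3 + 72*x^2 + 24*x + 4) dx. Term by term:
    ∫_0^2 81*x^4 dx = 2592/5;  ∫_0^2 108*x^3 dx = 432;  ∫_0^2 72*x^2 dx = 192;
    ∫_0^2 24*x dx = 48;  ∫_0^2 4 dx = 8.
  Sum: 2592/5 + 432 + 192 + 48 + 8 = 5992/5.
Adding: ||u||_{H^1}^2 = 44482/105 + 5992/5 = 170314/105.


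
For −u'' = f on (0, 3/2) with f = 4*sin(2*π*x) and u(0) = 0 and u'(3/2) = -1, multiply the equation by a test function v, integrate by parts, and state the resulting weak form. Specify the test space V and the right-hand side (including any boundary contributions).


V = {v ∈ H^1(0, 3/2) : v(0) = 0} (test functions vanish at x = 0 where u is specified); weak form: ∫_0^3/2 u'v' dx = ∫_0^3/2 (4*sin(2*π*x)) v dx − v(3/2) for all v ∈ V.

Multiply both sides by a test function v and integrate from 0 to 3/2:
  ∫_0^3/2 −u''(x) v(x) dx = ∫_0^3/2 f(x) v(x) dx.
Integrate the LHS by parts once:
  ∫_0^3/2 −u'' v dx = −[u'(x) v(x)]_0^3/2 + ∫_0^3/2 u'(x) v'(x) dx.
Thus ∫_0^3/2 u'(x) v'(x) dx = ∫_0^3/2 f(x) v(x) dx + [u'(x) v(x)]_0^3/2.
Choose V so that boundary terms are either known or forced to vanish.
Mixed BC: u(0) = 0 (Dirichlet) and u'(3/2) = -1 (Neumann). Define V = {v ∈ H^1(0, 3/2) : v(0) = 0}. Then [u' v]_0^3/2 = u'(3/2)·v(3/2) − u'(0)·0 = − v(3/2).
Weak formulation: find u (satisfying any essential BC) such that ∫_0^3/2 u'(x) v'(x) dx = ∫_0^3/2 f v dx − v(3/2) for all v ∈ V (Dirichlet at 0 absorbed into V; Neumann datum at x = 3/2 contributes the boundary term).
Substituting f(x) = 4*sin(2*π*x), the right-hand side is ∫_0^3/2 (4*sin(2*π*x)) v dx − v(3/2).


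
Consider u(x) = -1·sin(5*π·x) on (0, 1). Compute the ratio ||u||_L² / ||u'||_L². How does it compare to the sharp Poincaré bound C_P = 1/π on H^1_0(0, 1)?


||u||_L² / ||u'||_L² = 1/(5*π) < C_P = 1/π.

u(x) = -1·sin(5*π·x), so u'(x) = -5*π*cos(5*π*x).
Writing u(x) = A·sin(kπx/L) with A = -1 and k = 5, use ∫_0^L sin²(kπx/L) dx = L/2 and ∫_0^L cos²(kπx/L) dx = L/2.
u² = 1·sin²(5*π·x) and (u')² = 25*π^2·cos²(5*π·x), and each of sin², cos² integrates to L/2 = 1/2 over (0, 1).
∫_0^1 u² dx = 1/2, so ||u||_L² = sqrt(2)/2.
∫_0^1 (u')² dx = 25*π^2/2, so ||u'||_L² = 5*sqrt(2)*π/2.
Ratio ||u||_L² / ||u'||_L² = 1/(5*π).
Sharp Poincaré constant on H^1_0(0, 1) is C_P = L/π = 1/π, achieved by sin(π·x).
This is the k = 5 harmonic; the ratio L/(kπ) is strictly less than C_P = L/π, consistent with the sharp inequality ||u||_L² ≤ C_P ||u'||_L².


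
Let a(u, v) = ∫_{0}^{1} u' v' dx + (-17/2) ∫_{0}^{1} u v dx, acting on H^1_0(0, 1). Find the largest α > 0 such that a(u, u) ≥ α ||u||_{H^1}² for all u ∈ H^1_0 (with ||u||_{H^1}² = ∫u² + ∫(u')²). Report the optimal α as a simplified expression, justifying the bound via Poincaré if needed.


α = (-17/2 + π^2)/(1 + π^2)

Coercivity of a(·,·) on H^1_0(0, 1) means a(u, u) ≥ α ||u||_{H^1}² for every u ∈ H^1_0.
The interval has length L = 1, and Poincaré/coercivity depend only on L. Here a(u, u) = ∫(u')² + (-17/2)·∫u².
Here c = -17/2 < 0 with |c| < (π/L)² = π^2, so coercivity still holds. The condition a(u,u) ≥ α||u||_{H^1}² reads (1−α)∫(u')² ≥ (α−c)∫u². Any admissible α is ≤ 1 (rapidly oscillating u have ∫u²/∫(u')² → 0), and α = 1 would force 0 ≥ (1−c)∫u², impossible since c < 1; so 1−α > 0. By the sharp Poincaré inequality on H^1_0 of an interval of length L, ∫(u')² ≥ (π/L)²∫u² with equality for the first sine mode sin(π(x−x₀)/L) (x₀ the left endpoint), so the inequality holds for all u iff (1−α)(π/L)² ≥ α − c, i.e. α ≤ ((π/L)² + c)/((π/L)² + 1) = (1 + c(L/π)²)/(1 + (L/π)²). (Direct route, valid since c ≤ 0: Poincaré gives c∫u² ≥ c(L/π)²∫(u')², so a(u,u) ≥ (1 + c(L/π)²)∫(u')², while ||u||_{H^1}² ≤ (1 + (L/π)²)∫(u')²; dividing yields the same α.) With (π/L)² = π^2 and c = -17/2, the largest admissible constant is α = ((π/L)² + c)/((π/L)² + 1).
Simplifying, α = (-17/2 + π^2)/(1 + π^2).


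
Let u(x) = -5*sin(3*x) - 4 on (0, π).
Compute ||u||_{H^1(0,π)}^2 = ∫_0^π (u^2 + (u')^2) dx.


||u||_{H^1(0,π)}^2 = 80/3 + 141*π

u'(x) = -15*cos(3*x).
Expand u² and (u')² and integrate term by term on (0, π), using: for integers n ≥ 1, ∫_0^π sin²(nx) dx = ∫_0^π cos²(nx) dx = π/2; for n ≠ n', ∫_0^π sin(nx)sin(n'x) dx = ∫_0^π cos(nx)cos(n'x) dx = 0; and by product-to-sum, ∫_0^π sin(nx)cos(n'x) dx = ½∫_0^π [sin((n+n')x) + sin((n−n')x)] dx, which is 0 when n+n' is even and 2n/(n²−n'²) when n+n' is odd (it need not vanish on (0, π)). For the constant mode: ∫_0^π 1 dx = π, ∫_0^π cos(nx) dx = 0, ∫_0^π sin(nx) dx = (1−(−1)^n)/n.
  u² squared terms: (-4)²·∫1 dx = 16·π = 16*π;  (-5)²·∫sin(3x)² dx = 25·π/2 = 25*π/2.
  u² cross terms: 2·(-4)·(-5)·∫1·sin(3x) dx = 40·(2/3) = 80/3.
  So ∫_0^π u² dx = 16*π + 25*π/2 + 80/3 = 80/3 + 57*π/2.
  (u')² squared terms: (-15)²·∫cos(3x)² dx = 225·π/2 = 225*π/2.
  So ∫_0^π (u')² dx = 225*π/2.
||u||_{H^1}^2 = (80/3 + 57*π/2) + (225*π/2) = 80/3 + 141*π.


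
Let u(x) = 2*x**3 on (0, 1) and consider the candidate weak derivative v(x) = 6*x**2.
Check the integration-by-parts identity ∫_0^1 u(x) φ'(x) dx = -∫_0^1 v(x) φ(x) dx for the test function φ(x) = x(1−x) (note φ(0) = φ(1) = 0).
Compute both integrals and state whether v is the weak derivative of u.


LHS = -3/10, RHS = -3/10. Yes, v = u' weakly.

u(x) = 2*x**3, classical derivative u'(x) = 6*x**2.
φ(x) = x(1−x), so φ'(x) = 1 - 2*x.
Note φ(0) = φ(1) = 0, so the boundary term u·φ vanishes.
LHS = ∫_0^1 u(x) φ'(x) dx = ∫_0^1 (-4*x^4 + 2*x^3) dx. Term by term:
  ∫_0^1 -4*x^4 dx = -4/5;  ∫_0^1 2*x^3 dx = 1/2.
Sum: -4/5 + 1/2 = -3/10.
So LHS = -3/10.
∫_0^1 v(x) φ(x) dx = ∫_0^1 (-6*x^4 + 6*x^3) dx. Term by term:
  ∫_0^1 -6*x^4 dx = -6/5;  ∫_0^1 6*x^3 dx = 3/2.
Sum: -6/5 + 3/2 = 3/10.
So RHS = -∫_0^1 v(x) φ(x) dx = -3/10.
LHS = RHS, so the identity holds for this test φ.
Moreover u is smooth here and v(x) = u'(x) = 6*x**2 pointwise, so the identity holds for every test function. Hence v is the weak derivative of u.


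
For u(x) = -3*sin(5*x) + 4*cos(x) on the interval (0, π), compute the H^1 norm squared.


||u||_{H^1(0,π)}^2 = 133*π

u'(x) = -4*sin(x) - 15*cos(5*x).
Expand u² and (u')² and integrate term by term on (0, π), using: for integers n ≥ 1, ∫_0^π sin²(nx) dx = ∫_0^π cos²(nx) dx = π/2; for n ≠ n', ∫_0^π sin(nx)sin(n'x) dx = ∫_0^π cos(nx)cos(n'x) dx = 0; and by product-to-sum, ∫_0^π sin(nx)cos(n'x) dx = ½∫_0^π [sin((n+n')x) + sin((n−n')x)] dx, which is 0 when n+n' is even and 2n/(n²−n'²) when n+n' is odd (it need not vanish on (0, π)).
  u² squared terms: (-3)²·∫sin(5x)² dx = 9·π/2 = 9*π/2;  (4)²·∫cos(x)² dx = 16·π/2 = 8*π.
  u² cross terms: 2·(-3)·(4)·∫sin(5x)·cos(x) dx = -24·(0) = 0.
  So ∫_0^π u² dx = 9*π/2 + 8*π + 0 = 25*π/2.
  (u')² squared terms: (-15)²·∫cos(5x)² dx = 225·π/2 = 225*π/2;  (-4)²·∫sin(x)² dx = 16·π/2 = 8*π.
  (u')² cross terms: 2·(-15)·(-4)·∫cos(5x)·sin(x) dx = 120·(0) = 0.
  So ∫_0^π (u')² dx = 225*π/2 + 8*π + 0 = 241*π/2.
||u||_{H^1}^2 = (25*π/2) + (241*π/2) = 133*π.


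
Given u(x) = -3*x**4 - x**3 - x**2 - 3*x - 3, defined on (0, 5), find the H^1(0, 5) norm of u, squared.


||u||_{H^1}^2 = 118697645/28

The H^1 norm (squared) on an interval (0, L) is
  ||u||_{H^1}^2 = ∫_0^L u(x)^2 dx + ∫_0^L u'(x)^2 dx.
Compute u'(x) = -12*x**3 - 3*x**2 - 2*x - 3.
Then u(x)^2 = 9*x**8 + 6*x**7 + 7*x**6 + 20*x**5 + 25*x**4 + 12*x**3 + 15*x**2 + 18*x + 9 and u'(x)^2 = 144*x**6 + 72*x**5 + 57*x**4 + 84*x**3 + 22*x**2 + 12*x + 9.
Integrate each monomial from 0 to 5 using ∫_0^5 c·x^n dx = c·5^(n+1)/(n+1):
  ∫_0^5 u(x)^2 dx = ∫_0^5 (9*x^8 + 6*x^7 + 7*x^6 + 20*x^5 + 25*x^4 + 12*x^3 + 15*x^2 + 18*x + 9) dx. Term by term:
    ∫_0^5 9*x^8 dx = 1953125;  ∫_0^5 6*x^7 dx = 1171875/4;  ∫_0^5 7*x^6 dx = 78125;
    ∫_0^5 20*x^5 dx = 156250/3;  ∫_0^5 25*x^4 dx = 15625;  ∫_0^5 12*x^3 dx = 1875;
    ∫_0^5 15*x^2 dx = 625;  ∫_0^5 18*x dx = 225;  ∫_0^5 9 dx = 45.
  Sum: 1953125 + 1171875/4 + 78125 + 156250/3 + 15625 + 1875 + 625 + 225 + 45 = 28736365/12.
  ∫_0^5 u'(x)^2 dx = ∫_0^5 (144*x^6 + 72*x^5 + 57*x^4 + 84*x^3 + 22*x^2 + 12*x + 9) dx. Term by term:
    ∫_0^5 144*x^6 dx = 11250000/7;  ∫_0^5 72*x^5 dx = 187500;  ∫_0^5 57*x^4 dx = 35625;
    ∫_0^5 84*x^3 dx = 13125;  ∫_0^5 22*x^2 dx = 2750/3;  ∫_0^5 12*x dx = 150;
    ∫_0^5 9 dx = 45.
  Sum: 11250000/7 + 187500 + 35625 + 13125 + 2750/3 + 150 + 45 = 38734595/21.
Adding: ||u||_{H^1}^2 = 28736365/12 + 38734595/21 = 118697645/28.


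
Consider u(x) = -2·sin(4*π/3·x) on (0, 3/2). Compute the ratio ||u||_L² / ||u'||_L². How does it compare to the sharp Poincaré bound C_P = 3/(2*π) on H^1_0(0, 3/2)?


||u||_L² / ||u'||_L² = 3/(4*π) < C_P = 3/(2*π).

u(x) = -2·sin(4*π/3·x), so u'(x) = -8*π*cos(4*π*x/3)/3.
Writing u(x) = A·sin(kπx/L) with A = -2 and k = 2, use ∫_0^L sin²(kπx/L) dx = L/2 and ∫_0^L cos²(kπx/L) dx = L/2.
u² = 4·sin²(4*π/3·x) and (u')² = 64*π^2/9·cos²(4*π/3·x), and each of sin², cos² integrates to L/2 = 3/4 over (0, 3/2).
∫_0^3/2 u² dx = 3, so ||u||_L² = sqrt(3).
∫_0^3/2 (u')² dx = 16*π^2/3, so ||u'||_L² = 4*sqrt(3)*π/3.
Ratio ||u||_L² / ||u'||_L² = 3/(4*π).
Sharp Poincaré constant on H^1_0(0, 3/2) is C_P = L/π = 3/(2*π), achieved by sin(2*π/3·x).
This is the k = 2 harmonic; the ratio L/(kπ) is strictly less than C_P = L/π, consistent with the sharp inequality ||u||_L² ≤ C_P ||u'||_L².


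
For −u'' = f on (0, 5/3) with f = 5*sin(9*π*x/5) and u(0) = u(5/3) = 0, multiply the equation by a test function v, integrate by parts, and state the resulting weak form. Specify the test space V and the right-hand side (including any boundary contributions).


V = H^1_0(0, 5/3) (so v(0) = v(5/3) = 0); weak form: ∫_0^5/3 u'v' dx = ∫_0^5/3 (5*sin(9*π*x/5)) v dx for all v ∈ V.

Multiply both sides by a test function v and integrate from 0 to 5/3:
  ∫_0^5/3 −u''(x) v(x) dx = ∫_0^5/3 f(x) v(x) dx.
Integrate the LHS by parts once:
  ∫_0^5/3 −u'' v dx = −[u'(x) v(x)]_0^5/3 + ∫_0^5/3 u'(x) v'(x) dx.
Thus ∫_0^5/3 u'(x) v'(x) dx = ∫_0^5/3 f(x) v(x) dx + [u'(x) v(x)]_0^5/3.
Choose V so that boundary terms are either known or forced to vanish.
u is Dirichlet: u(0) = u(5/3) = 0. Let V = H^1_0(0, 5/3); then v(0) = v(5/3) = 0, and [u' v]_0^5/3 = 0.
Weak formulation: find u (satisfying any essential BC) such that ∫_0^5/3 u'(x) v'(x) dx = ∫_0^5/3 f v dx for all v ∈ V.
Substituting f(x) = 5*sin(9*π*x/5), the right-hand side is ∫_0^5/3 (5*sin(9*π*x/5)) v dx.


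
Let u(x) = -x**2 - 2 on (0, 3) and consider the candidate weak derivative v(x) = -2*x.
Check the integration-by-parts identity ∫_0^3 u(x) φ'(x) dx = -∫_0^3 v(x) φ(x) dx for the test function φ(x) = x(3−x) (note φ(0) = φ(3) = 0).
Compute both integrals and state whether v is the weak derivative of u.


LHS = 27/2, RHS = 27/2. Yes, v = u' weakly.

u(x) = -x**2 - 2, classical derivative u'(x) = -2*x.
φ(x) = x(3−x), so φ'(x) = 3 - 2*x.
Note φ(0) = φ(3) = 0, so the boundary term u·φ vanishes.
LHS = ∫_0^3 u(x) φ'(x) dx = ∫_0^3 (2*x^3 - 3*x^2 + 4*x - 6) dx. Term by term:
  ∫_0^3 2*x^3 dx = 81/2;  ∫_0^3 -3*x^2 dx = -27;  ∫_0^3 4*x dx = 18;
  ∫_0^3 -6 dx = -18.
Sum: 81/2 − 27 + 18 − 18 = 27/2.
So LHS = 27/2.
∫_0^3 v(x) φ(x) dx = ∫_0^3 (2*x^3 - 6*x^2) dx. Term by term:
  ∫_0^3 2*x^3 dx = 81/2;  ∫_0^3 -6*x^2 dx = -54.
Sum: 81/2 − 54 = -27/2.
So RHS = -∫_0^3 v(x) φ(x) dx = 27/2.
LHS = RHS, so the identity holds for this test φ.
Moreover u is smooth here and v(x) = u'(x) = -2*x pointwise, so the identity holds for every test function. Hence v is the weak derivative of u.


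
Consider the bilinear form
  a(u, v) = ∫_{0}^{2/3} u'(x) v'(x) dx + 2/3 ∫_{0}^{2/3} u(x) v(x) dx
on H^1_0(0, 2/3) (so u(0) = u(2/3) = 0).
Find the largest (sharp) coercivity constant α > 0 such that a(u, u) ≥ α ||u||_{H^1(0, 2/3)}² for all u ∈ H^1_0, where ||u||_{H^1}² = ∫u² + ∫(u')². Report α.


α = (8 + 27*π^2)/(3*(4 + 9*π^2))

Coercivity of a(·,·) on H^1_0(0, 2/3) means a(u, u) ≥ α ||u||_{H^1}² for every u ∈ H^1_0.
The interval has length L = 2/3, and Poincaré/coercivity depend only on L. Here a(u, u) = ∫(u')² + (2/3)·∫u².
Here 0 < c = 2/3 < 1. The condition a(u,u) ≥ α||u||_{H^1}² reads (1−α)∫(u')² ≥ (α−c)∫u². Any admissible α is ≤ 1 (rapidly oscillating u have ∫u²/∫(u')² → 0), and α = 1 would force 0 ≥ (1−c)∫u², impossible since c < 1; so 1−α > 0. By the sharp Poincaré inequality on H^1_0 of an interval of length L, ∫(u')² ≥ (π/L)²∫u² with equality for the first sine mode sin(π(x−x₀)/L) (x₀ the left endpoint), so the inequality holds for all u iff (1−α)(π/L)² ≥ α − c, i.e. α ≤ ((π/L)² + c)/((π/L)² + 1) = (1 + c(L/π)²)/(1 + (L/π)²). With (π/L)² = 9*π^2/4 and c = 2/3, the largest admissible constant is α = ((π/L)² + c)/((π/L)² + 1).
Simplifying, α = (8 + 27*π^2)/(3*(4 + 9*π^2)).


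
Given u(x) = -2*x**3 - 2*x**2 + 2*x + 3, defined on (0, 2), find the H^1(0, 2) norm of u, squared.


||u||_{H^1}^2 = 47314/105

The H^1 norm (squared) on an interval (0, L) is
  ||u||_{H^1}^2 = ∫_0^L u(x)^2 dx + ∫_0^L u'(x)^2 dx.
Compute u'(x) = -6*x**2 - 4*x + 2.
Then u(x)^2 = 4*x**6 + 8*x**5 - 4*x**4 - 20*x**3 - 8*x**2 + 12*x + 9 and u'(x)^2 = 36*x**4 + 48*x**3 - 8*x**2 - 16*x + 4.
Integrate each monomial from 0 to 2 using ∫_0^2 c·x^n dx = c·2^(n+1)/(n+1):
  ∫_0^2 u(x)^2 dx = ∫_0^2 (4*x^6 + 8*x^5 - 4*x^4 - 20*x^3 - 8*x^2 + 12*x + 9) dx. Term by term:
    ∫_0^2 4*x^6 dx = 512/7;  ∫_0^2 8*x^5 dx = 256/3;  ∫_0^2 -4*x^4 dx = -128/5;
    ∫_0^2 -20*x^3 dx = -80;  ∫_0^2 -8*x^2 dx = -64/3;  ∫_0^2 12*x dx = 24;
    ∫_0^2 9 dx = 18.
  Sum: 512/7 + 256/3 − 128/5 − 80 − 64/3 + 24 + 18 = 2574/35.
  ∫_0^2 u'(x)^2 dx = ∫_0^2 (36*x^4 + 48*x^3 - 8*x^2 - 16*x + 4) dx. Term by term:
    ∫_0^2 36*x^4 dx = 1152/5;  ∫_0^2 48*x^3 dx = 192;  ∫_0^2 -8*x^2 dx = -64/3;
    ∫_0^2 -16*x dx = -32;  ∫_0^2 4 dx = 8.
  Sum: 1152/5 + 192 − 64/3 − 32 + 8 = 5656/15.
Adding: ||u||_{H^1}^2 = 2574/35 + 5656/15 = 47314/105.


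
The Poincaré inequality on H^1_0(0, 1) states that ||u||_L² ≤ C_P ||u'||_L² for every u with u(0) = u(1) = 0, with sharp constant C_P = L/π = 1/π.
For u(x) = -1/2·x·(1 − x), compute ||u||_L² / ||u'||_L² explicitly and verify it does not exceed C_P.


||u||_L² / ||u'||_L² = sqrt(10)/10 < C_P = 1/π.

u(x) = -1/2·x·(1 − x), so u'(x) = x - 1/2.
u(x) = -1/2·x·(1 − x) vanishes at x = 0 and x = 1, so u ∈ H^1_0(0, 1). Differentiate via the product rule and integrate the resulting polynomials term by term.
  ∫_0^1 u² dx = ∫_0^1 (x^4/4 - x^3/2 + x^2/4) dx. Term by term:
    ∫_0^1 x^4/4 dx = 1/20;  ∫_0^1 -x^3/2 dx = -1/8;  ∫_0^1 x^2/4 dx = 1/12.
  Sum: 1/20 − 1/8 + 1/12 = 1/120.
  ∫_0^1 (u')² dx = ∫_0^1 (x^2 - x + 1/4) dx. Term by term:
    ∫_0^1 x^2 dx = 1/3;  ∫_0^1 -x dx = -1/2;  ∫_0^1 1/4 dx = 1/4.
  Sum: 1/3 − 1/2 + 1/4 = 1/12.
∫_0^1 u² dx = 1/120, so ||u||_L² = sqrt(30)/60.
∫_0^1 (u')² dx = 1/12, so ||u'||_L² = sqrt(3)/6.
Ratio ||u||_L² / ||u'||_L² = sqrt(10)/10.
Sharp Poincaré constant on H^1_0(0, 1) is C_P = L/π = 1/π, achieved by sin(π·x).
A polynomial bump cannot attain the sharp Poincaré constant (only the first sine eigenfunction does), so the ratio is strictly less than C_P, consistent with ||u||_L² ≤ C_P ||u'||_L².


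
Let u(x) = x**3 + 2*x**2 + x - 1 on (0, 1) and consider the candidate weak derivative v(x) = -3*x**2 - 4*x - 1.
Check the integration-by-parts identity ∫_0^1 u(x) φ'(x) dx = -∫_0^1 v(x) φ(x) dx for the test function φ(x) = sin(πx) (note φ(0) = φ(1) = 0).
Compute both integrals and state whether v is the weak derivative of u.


LHS = -9/π + 12/π^3, RHS = -12/π^3 + 9/π. No, v is not the weak derivative of u.

u(x) = x**3 + 2*x**2 + x - 1, classical derivative u'(x) = 3*x**2 + 4*x + 1.
φ(x) = sin(πx), so φ'(x) = π*cos(π*x).
Note φ(0) = φ(1) = 0, so the boundary term u·φ vanishes.
LHS = ∫_0^1 u(x) φ'(x) dx = ∫_0^1 (π*x^3*cos(π*x) + 2*π*x^2*cos(π*x) + π*x*cos(π*x) - π*cos(π*x)) dx. Term by term:
  ∫_0^1 -π*cos(π*x) dx = 0;  ∫_0^1 π*x*cos(π*x) dx = -2/π;  ∫_0^1 π*x^3*cos(π*x) dx = -3/π + 12/π^3;
  ∫_0^1 2*π*x^2*cos(π*x) dx = -4/π.
Sum: 0 − 2/π + -3/π + 12/π^3 − 4/π = -9/π + 12/π^3.
So LHS = -9/π + 12/π^3.
∫_0^1 v(x) φ(x) dx = ∫_0^1 (-3*x^2*sin(π*x) - 4*x*sin(π*x) - sin(π*x)) dx. Term by term:
  ∫_0^1 -sin(π*x) dx = -2/π;  ∫_0^1 -4*x*sin(π*x) dx = -4/π;  ∫_0^1 -3*x^2*sin(π*x) dx = -3/π + 12/π^3.
Sum: -2/π − 4/π + -3/π + 12/π^3 = -9/π + 12/π^3.
So RHS = -∫_0^1 v(x) φ(x) dx = -12/π^3 + 9/π.
LHS − RHS = -18/π + 24/π^3 ≠ 0, so the identity fails.
(For a valid weak derivative the identity must hold for EVERY test function, in particular this one. The failure shows v is NOT the weak derivative of u.)
Correct weak derivative would be u'(x) = 3*x**2 + 4*x + 1.


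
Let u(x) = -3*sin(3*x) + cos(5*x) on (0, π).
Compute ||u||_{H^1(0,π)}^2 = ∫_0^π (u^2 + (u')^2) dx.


||u||_{H^1(0,π)}^2 = 58*π

u'(x) = -5*sin(5*x) - 9*cos(3*x).
Expand u² and (u')² and integrate term by term on (0, π), using: for integers n ≥ 1, ∫_0^π sin²(nx) dx = ∫_0^π cos²(nx) dx = π/2; for n ≠ n', ∫_0^π sin(nx)sin(n'x) dx = ∫_0^π cos(nx)cos(n'x) dx = 0; and by product-to-sum, ∫_0^π sin(nx)cos(n'x) dx = ½∫_0^π [sin((n+n')x) + sin((n−n')x)] dx, which is 0 when n+n' is even and 2n/(n²−n'²) when n+n' is odd (it need not vanish on (0, π)).
  u² squared terms: (-3)²·∫sin(3x)² dx = 9·π/2 = 9*π/2;  (1)²·∫cos(5x)² dx = 1·π/2 = π/2.
  u² cross terms: 2·(-3)·(1)·∫sin(3x)·cos(5x) dx = -6·(0) = 0.
  So ∫_0^π u² dx = 9*π/2 + π/2 + 0 = 5*π.
  (u')² squared terms: (-9)²·∫cos(3x)² dx = 81·π/2 = 81*π/2;  (-5)²·∫sin(5x)² dx = 25·π/2 = 25*π/2.
  (u')² cross terms: 2·(-9)·(-5)·∫cos(3x)·sin(5x) dx = 90·(0) = 0.
  So ∫_0^π (u')² dx = 81*π/2 + 25*π/2 + 0 = 53*π.
||u||_{H^1}^2 = (5*π) + (53*π) = 58*π.


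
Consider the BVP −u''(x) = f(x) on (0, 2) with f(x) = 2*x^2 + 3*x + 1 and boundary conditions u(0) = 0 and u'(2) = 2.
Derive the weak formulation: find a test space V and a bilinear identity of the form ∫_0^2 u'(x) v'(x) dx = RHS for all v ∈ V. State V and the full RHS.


V = {v ∈ H^1(0, 2) : v(0) = 0} (test functions vanish at x = 0 where u is specified); weak form: ∫_0^2 u'v' dx = ∫_0^2 (2*x^2 + 3*x + 1) v dx + 2·v(2) for all v ∈ V.

Multiply both sides by a test function v and integrate from 0 to 2:
  ∫_0^2 −u''(x) v(x) dx = ∫_0^2 f(x) v(x) dx.
Integrate the LHS by parts once:
  ∫_0^2 −u'' v dx = −[u'(x) v(x)]_0^2 + ∫_0^2 u'(x) v'(x) dx.
Thus ∫_0^2 u'(x) v'(x) dx = ∫_0^2 f(x) v(x) dx + [u'(x) v(x)]_0^2.
Choose V so that boundary terms are either known or forced to vanish.
Mixed BC: u(0) = 0 (Dirichlet) and u'(2) = 2 (Neumann). Define V = {v ∈ H^1(0, 2) : v(0) = 0}. Then [u' v]_0^2 = u'(2)·v(2) − u'(0)·0 = 2·v(2).
Weak formulation: find u (satisfying any essential BC) such that ∫_0^2 u'(x) v'(x) dx = ∫_0^2 f v dx + 2·v(2) for all v ∈ V (Dirichlet at 0 absorbed into V; Neumann datum at x = 2 contributes the boundary term).
Substituting f(x) = 2*x^2 + 3*x + 1, the right-hand side is ∫_0^2 (2*x^2 + 3*x + 1) v dx + 2·v(2).


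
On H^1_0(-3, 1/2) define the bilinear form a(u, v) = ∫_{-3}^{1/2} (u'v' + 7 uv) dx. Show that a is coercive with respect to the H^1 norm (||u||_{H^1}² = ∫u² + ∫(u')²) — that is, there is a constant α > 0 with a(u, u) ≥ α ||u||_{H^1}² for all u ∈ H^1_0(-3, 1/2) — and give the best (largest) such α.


α = 1

Coercivity of a(·,·) on H^1_0(-3, 1/2) means a(u, u) ≥ α ||u||_{H^1}² for every u ∈ H^1_0.
The interval has length L = 7/2, and Poincaré/coercivity depend only on L. Here a(u, u) = ∫(u')² + (7)·∫u².
Here c = 7 ≥ 1, so a(u,u) = ∫(u')² + c∫u² ≥ ∫(u')² + ∫u² = ||u||_{H^1}², i.e. α = 1 works. No larger α is possible: a(u,u) ≥ α||u||_{H^1}² means (1−α)∫(u')² ≥ (α−c)∫u², and for the modes u_n = sin(nπ(x−x₀)/L) (x₀ the left endpoint) one has ∫u_n²/∫(u_n')² = (L/(nπ))² → 0, so a(u_n,u_n)/||u_n||_{H^1}² → 1. Hence the optimal constant is α = 1.
Therefore α = 1.
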